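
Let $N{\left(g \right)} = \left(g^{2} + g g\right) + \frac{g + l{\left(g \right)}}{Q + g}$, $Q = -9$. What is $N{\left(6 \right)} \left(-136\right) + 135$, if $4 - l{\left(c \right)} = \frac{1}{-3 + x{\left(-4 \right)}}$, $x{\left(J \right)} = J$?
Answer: $- \frac{193141}{21} \approx -9197.2$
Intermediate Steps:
$l{\left(c \right)} = \frac{29}{7}$ ($l{\left(c \right)} = 4 - \frac{1}{-3 - 4} = 4 - \frac{1}{-7} = 4 - - \frac{1}{7} = 4 + \frac{1}{7} = \frac{29}{7}$)
$N{\left(g \right)} = 2 g^{2} + \frac{\frac{29}{7} + g}{-9 + g}$ ($N{\left(g \right)} = \left(g^{2} + g g\right) + \frac{g + \frac{29}{7}}{-9 + g} = \left(g^{2} + g^{2}\right) + \frac{\frac{29}{7} + g}{-9 + g} = 2 g^{2} + \frac{\frac{29}{7} + g}{-9 + g}$)
$N{\left(6 \right)} \left(-136\right) + 135 = \frac{\frac{29}{7} + 6 - 18 \cdot 6^{2} + 2 \cdot 6^{3}}{-9 + 6} \left(-136\right) + 135 = \frac{\frac{29}{7} + 6 - 648 + 2 \cdot 216}{-3} \left(-136\right) + 135 = - \frac{\frac{29}{7} + 6 - 648 + 432}{3} \left(-136\right) + 135 = \left(- \frac{1}{3}\right) \left(- \frac{1441}{7}\right) \left(-136\right) + 135 = \frac{1441}{21} \left(-136\right) + 135 = - \frac{195976}{21} + 135 = - \frac{193141}{21}$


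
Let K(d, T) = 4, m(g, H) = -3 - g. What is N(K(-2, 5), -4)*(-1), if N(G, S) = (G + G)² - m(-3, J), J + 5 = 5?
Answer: -64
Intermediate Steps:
J = 0 (J = -5 + 5 = 0)
N(G, S) = 4*G² (N(G, S) = (G + G)² - (-3 - 1*(-3)) = (2*G)² - (-3 + 3) = 4*G² - 1*0 = 4*G² + 0 = 4*G²)
N(K(-2, 5), -4)*(-1) = (4*4²)*(-1) = (4*16)*(-1) = 64*(-1) = -64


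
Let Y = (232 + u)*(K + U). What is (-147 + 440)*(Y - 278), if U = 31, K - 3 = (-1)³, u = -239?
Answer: -149137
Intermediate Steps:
K = 2 (K = 3 + (-1)³ = 3 - 1 = 2)
Y = -231 (Y = (232 - 239)*(2 + 31) = -7*33 = -231)
(-147 + 440)*(Y - 278) = (-147 + 440)*(-231 - 278) = 293*(-509) = -149137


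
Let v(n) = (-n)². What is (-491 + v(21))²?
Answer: 2500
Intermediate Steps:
v(n) = n²
(-491 + v(21))² = (-491 + 21²)² = (-491 + 441)² = (-50)² = 2500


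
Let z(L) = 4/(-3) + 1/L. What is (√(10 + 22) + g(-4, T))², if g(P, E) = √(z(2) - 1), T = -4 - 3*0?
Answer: 181/6 + 8*I*√33/3 ≈ 30.167 + 15.319*I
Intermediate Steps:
z(L) = -4/3 + 1/L (z(L) = 4*(-⅓) + 1/L = -4/3 + 1/L)
T = -4 (T = -4 + 0 = -4)
g(P, E) = I*√66/6 (g(P, E) = √((-4/3 + 1/2) - 1) = √((-4/3 + ½) - 1) = √(-⅚ - 1) = √(-11/6) = I*√66/6)
(√(10 + 22) + g(-4, T))² = (√(10 + 22) + I*√66/6)² = (√32 + I*√66/6)² = (4*√2 + I*√66/6)²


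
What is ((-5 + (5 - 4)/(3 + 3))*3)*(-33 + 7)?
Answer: 377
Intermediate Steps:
((-5 + (5 - 4)/(3 + 3))*3)*(-33 + 7) = ((-5 + 1/6)*3)*(-26) = ((-5 + 1*(⅙))*3)*(-26) = ((-5 + ⅙)*3)*(-26) = -29/6*3*(-26) = -29/2*(-26) = 377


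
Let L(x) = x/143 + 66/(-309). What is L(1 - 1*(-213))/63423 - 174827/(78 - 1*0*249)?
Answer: -4187587910939/1868314734 ≈ -2241.4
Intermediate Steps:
L(x) = -22/103 + x/143 (L(x) = x*(1/143) + 66*(-1/309) = x/143 - 22/103 = -22/103 + x/143)
L(1 - 1*(-213))/63423 - 174827/(78 - 1*0*249) = (-22/103 + (1 - 1*(-213))/143)/63423 - 174827/(78 - 1*0*249) = (-22/103 + (1 + 213)/143)*(1/63423) - 174827/(78 + 0*249) = (-22/103 + (1/143)*214)*(1/63423) - 174827/(78 + 0) = (-22/103 + 214/143)*(1/63423) - 174827/78 = (18896/14729)*(1/63423) - 174827*1/78 = 18896/934157367 - 174827/78 = -4187587910939/1868314734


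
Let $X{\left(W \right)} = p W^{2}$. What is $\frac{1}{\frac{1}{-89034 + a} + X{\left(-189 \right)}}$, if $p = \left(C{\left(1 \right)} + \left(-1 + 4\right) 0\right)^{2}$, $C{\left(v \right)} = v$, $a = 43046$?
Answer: $\frac{45988}{1642737347} \approx 2.7995 \cdot 10^{-5}$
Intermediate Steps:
$p = 1$ ($p = \left(1 + \left(-1 + 4\right) 0\right)^{2} = \left(1 + 3 \cdot 0\right)^{2} = \left(1 + 0\right)^{2} = 1^{2} = 1$)
$X{\left(W \right)} = W^{2}$ ($X{\left(W \right)} = 1 W^{2} = W^{2}$)
$\frac{1}{\frac{1}{-89034 + a} + X{\left(-189 \right)}} = \frac{1}{\frac{1}{-89034 + 43046} + \left(-189\right)^{2}} = \frac{1}{\frac{1}{-45988} + 35721} = \frac{1}{- \frac{1}{45988} + 35721} = \frac{1}{\frac{1642737347}{45988}} = \frac{45988}{1642737347}$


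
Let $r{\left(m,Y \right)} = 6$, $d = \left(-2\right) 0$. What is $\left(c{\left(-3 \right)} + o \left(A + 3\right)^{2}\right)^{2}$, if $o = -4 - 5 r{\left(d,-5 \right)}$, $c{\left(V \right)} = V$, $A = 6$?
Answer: $7601049$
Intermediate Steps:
$d = 0$
$o = -34$ ($o = -4 - 30 = -34$)
$\left(c{\left(-3 \right)} + o \left(A + 3\right)^{2}\right)^{2} = \left(-3 - 34 \left(6 + 3\right)^{2}\right)^{2} = \left(-3 - 34 \cdot 9^{2}\right)^{2} = \left(-3 - 2754\right)^{2} = \left(-2757\right)^{2} = 7601049$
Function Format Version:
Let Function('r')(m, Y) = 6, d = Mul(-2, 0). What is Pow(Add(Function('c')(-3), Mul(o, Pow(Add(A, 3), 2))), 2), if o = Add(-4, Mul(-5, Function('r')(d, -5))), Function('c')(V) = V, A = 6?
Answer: 7601049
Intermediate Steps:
d = 0
o = -34 (o = Add(-4, Mul(-5, 6)) = Add(-4, -30) = -34)
Pow(Add(Function('c')(-3), Mul(o, Pow(Add(A, 3), 2))), 2) = Pow(Add(-3, Mul(-34, Pow(Add(6, 3), 2))), 2) = Pow(Add(-3, Mul(-34, Pow(9, 2))), 2) = Pow(Add(-3, Mul(-34, 81)), 2) = Pow(Add(-3, -2754), 2) = Pow(-2757, 2) = 7601049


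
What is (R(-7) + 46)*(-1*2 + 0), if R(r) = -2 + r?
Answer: -74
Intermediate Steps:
(R(-7) + 46)*(-1*2 + 0) = ((-2 - 7) + 46)*(-1*2 + 0) = (-9 + 46)*(-2 + 0) = 37*(-2) = -74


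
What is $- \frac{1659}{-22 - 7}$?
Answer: $\frac{1659}{29} \approx 57.207$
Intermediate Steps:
$- \frac{1659}{-22 - 7} = - \frac{1659}{-29} = \left(-1659\right) \left(- \frac{1}{29}\right) = \frac{1659}{29}$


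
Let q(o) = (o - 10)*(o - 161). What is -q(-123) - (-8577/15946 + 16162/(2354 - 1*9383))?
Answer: -4233335234063/112084434 ≈ -37769.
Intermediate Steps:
q(o) = (-161 + o)*(-10 + o) (q(o) = (-10 + o)*(-161 + o) = (-161 + o)*(-10 + o))
-q(-123) - (-8577/15946 + 16162/(2354 - 1*9383)) = -(1610 + (-123)² - 171*(-123)) - (-8577/15946 + 16162/(2354 - 1*9383)) = -(1610 + 15129 + 21033) - (-8577*1/15946 + 16162/(2354 - 9383)) = -1*37772 - (-8577/15946 + 16162/(-7029)) = -37772 - (-8577/15946 + 16162*(-1/7029)) = -37772 - (-8577/15946 - 16162/7029) = -37772 - 1*(-318006985/112084434) = -37772 + 318006985/112084434 = -4233335234063/112084434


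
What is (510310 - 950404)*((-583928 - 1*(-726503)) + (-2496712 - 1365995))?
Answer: 1637207772408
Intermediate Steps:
(510310 - 950404)*((-583928 - 1*(-726503)) + (-2496712 - 1365995)) = -440094*((-583928 + 726503) - 3862707) = -440094*(142575 - 3862707) = -440094*(-3720132) = 1637207772408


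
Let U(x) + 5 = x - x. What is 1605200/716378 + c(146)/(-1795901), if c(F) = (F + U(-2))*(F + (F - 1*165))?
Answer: 24321628003/10902914971 ≈ 2.2307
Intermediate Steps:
U(x) = -5 (U(x) = -5 + (x - x) = -5 + 0 = -5)
c(F) = (-165 + 2*F)*(-5 + F) (c(F) = (F - 5)*(F + (F - 1*165)) = (-5 + F)*(F + (F - 165)) = (-5 + F)*(F + (-165 + F)) = (-5 + F)*(-165 + 2*F) = (-165 + 2*F)*(-5 + F))
1605200/716378 + c(146)/(-1795901) = 1605200/716378 + (825 - 175*146 + 2*146**2)/(-1795901) = 1605200*(1/716378) + (825 - 25550 + 2*21316)*(-1/1795901) = 802600/358189 + (825 - 25550 + 42632)*(-1/1795901) = 802600/358189 + 17907*(-1/1795901) = 802600/358189 - 17907/1795901 = 24321628003/10902914971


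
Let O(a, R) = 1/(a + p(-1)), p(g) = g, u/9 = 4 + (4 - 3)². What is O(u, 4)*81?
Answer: 81/44 ≈ 1.8409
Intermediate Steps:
u = 45 (u = 9*(4 + (4 - 3)²) = 9*(4 + 1²) = 9*(4 + 1) = 9*5 = 45)
O(a, R) = 1/(-1 + a) (O(a, R) = 1/(a - 1) = 1/(-1 + a))
O(u, 4)*81 = 81/(-1 + 45) = 81/44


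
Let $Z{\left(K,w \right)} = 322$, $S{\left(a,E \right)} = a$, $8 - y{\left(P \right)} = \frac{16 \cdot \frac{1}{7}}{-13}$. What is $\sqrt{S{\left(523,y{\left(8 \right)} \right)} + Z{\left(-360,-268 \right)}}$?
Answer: $13 \sqrt{5} \approx 29.069$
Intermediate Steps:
$y{\left(P \right)} = \frac{744}{91}$ ($y{\left(P \right)} = 8 - \frac{16 \cdot \frac{1}{7}}{-13} = 8 - 16 \cdot \frac{1}{7} \left(- \frac{1}{13}\right) = 8 - \frac{16}{7} \left(- \frac{1}{13}\right) = 8 - - \frac{16}{91} = 8 + \frac{16}{91} = \frac{744}{91}$)
$\sqrt{S{\left(523,y{\left(8 \right)} \right)} + Z{\left(-360,-268 \right)}} = \sqrt{523 + 322} = \sqrt{845} = 13 \sqrt{5}$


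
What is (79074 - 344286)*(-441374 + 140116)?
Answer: 79897236696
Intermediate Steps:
(79074 - 344286)*(-441374 + 140116) = -265212*(-301258) = 79897236696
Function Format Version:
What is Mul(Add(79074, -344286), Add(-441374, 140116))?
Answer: 79897236696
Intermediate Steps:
Mul(Add(79074, -344286), Add(-441374, 140116)) = Mul(-265212, -301258) = 79897236696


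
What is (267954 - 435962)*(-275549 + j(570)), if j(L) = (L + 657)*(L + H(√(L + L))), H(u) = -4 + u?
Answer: -70384095464 - 412291632*√285 ≈ -7.7344e+10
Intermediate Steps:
j(L) = (657 + L)*(-4 + L + √2*√L) (j(L) = (L + 657)*(L + (-4 + √(L + L))) = (657 + L)*(L + (-4 + √(2*L))) = (657 + L)*(L + (-4 + √2*√L)) = (657 + L)*(-4 + L + √2*√L))
(267954 - 435962)*(-275549 + j(570)) = (267954 - 435962)*(-275549 + (-2628 + 570² + 653*570 + √2*570^(3/2) + 657*√2*√570)) = -168008*(-275549 + (-2628 + 324900 + 372210 + √2*(570*√570) + 1314*√285)) = -168008*(-275549 + (-2628 + 324900 + 372210 + 1140*√285 + 1314*√285)) = -168008*(-275549 + (694482 + 2454*√285)) = -168008*(418933 + 2454*√285) = -70384095464 - 412291632*√285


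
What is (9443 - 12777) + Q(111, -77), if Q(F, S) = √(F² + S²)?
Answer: -3334 + 5*√730 ≈ -3198.9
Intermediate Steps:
(9443 - 12777) + Q(111, -77) = (9443 - 12777) + √(111² + (-77)²) = -3334 + √(12321 + 5929) = -3334 + √18250 = -3334 + 5*√730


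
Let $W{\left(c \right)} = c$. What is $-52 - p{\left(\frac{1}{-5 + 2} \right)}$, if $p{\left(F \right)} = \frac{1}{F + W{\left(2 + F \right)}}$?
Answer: $- \frac{211}{4} \approx -52.75$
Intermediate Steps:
$p{\left(F \right)} = \frac{1}{2 + 2 F}$ ($p{\left(F \right)} = \frac{1}{F + \left(2 + F\right)} = \frac{1}{2 + 2 F}$)
$-52 - p{\left(\frac{1}{-5 + 2} \right)} = -52 - \frac{1}{2 \left(1 + \frac{1}{-5 + 2}\right)} = -52 - \frac{1}{2 \left(1 + \frac{1}{-3}\right)} = -52 - \frac{1}{2 \left(1 - \frac{1}{3}\right)} = -52 - \frac{1}{2 \cdot \frac{2}{3}} = -52 - \frac{1}{2} \cdot \frac{3}{2} = -52 - \frac{3}{4} = - \frac{211}{4}$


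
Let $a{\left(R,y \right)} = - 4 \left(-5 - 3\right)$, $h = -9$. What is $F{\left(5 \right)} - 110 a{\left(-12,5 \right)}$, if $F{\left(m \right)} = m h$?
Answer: $-3565$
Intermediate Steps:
$F{\left(m \right)} = - 9 m$ ($F{\left(m \right)} = m \left(-9\right) = - 9 m$)
$a{\left(R,y \right)} = 32$ ($a{\left(R,y \right)} = \left(-4\right) \left(-8\right) = 32$)
$F{\left(5 \right)} - 110 a{\left(-12,5 \right)} = \left(-9\right) 5 - 3520 = -45 - 3520 = -3565$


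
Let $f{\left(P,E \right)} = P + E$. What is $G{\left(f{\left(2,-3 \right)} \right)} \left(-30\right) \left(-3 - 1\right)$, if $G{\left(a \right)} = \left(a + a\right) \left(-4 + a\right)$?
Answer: $1200$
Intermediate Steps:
$f{\left(P,E \right)} = E + P$
$G{\left(a \right)} = 2 a \left(-4 + a\right)$
$G{\left(f{\left(2,-3 \right)} \right)} \left(-30\right) \left(-3 - 1\right) = 2 \left(-3 + 2\right) \left(-4 + \left(-3 + 2\right)\right) \left(-30\right) \left(-3 - 1\right) = 2 \left(-1\right) \left(-4 - 1\right) \left(-30\right) \left(-3 - 1\right) = 2 \left(-1\right) \left(-5\right) \left(-30\right) \left(-4\right) = 10 \left(-30\right) \left(-4\right) = \left(-300\right) \left(-4\right) = 1200$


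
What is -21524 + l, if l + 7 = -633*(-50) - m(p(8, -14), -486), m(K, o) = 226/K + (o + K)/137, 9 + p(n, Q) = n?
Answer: 1417752/137 ≈ 10349.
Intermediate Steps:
p(n, Q) = -9 + n
m(K, o) = 226/K + K/137 + o/137 (m(K, o) = 226/K + (K + o)*(1/137) = 226/K + (K/137 + o/137) = 226/K + K/137 + o/137)
l = 4366540/137 (l = -7 + (-633*(-50) - (30962 + (-9 + 8)*((-9 + 8) - 486))/(137*(-9 + 8))) = -7 + (31650 - (30962 - (-1 - 486))/(137*(-1))) = -7 + (31650 - (-1)*(30962 - 1*(-487))/137) = -7 + (31650 - (-1)*(30962 + 487)/137) = -7 + (31650 - (-1)*31449/137) = -7 + (31650 - 1*(-31449/137)) = -7 + (31650 + 31449/137) = -7 + 4367499/137 = 4366540/137 ≈ 31873.)
-21524 + l = -21524 + 4366540/137 = 1417752/137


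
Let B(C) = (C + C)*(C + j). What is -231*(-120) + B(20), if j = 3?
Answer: 28640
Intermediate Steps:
B(C) = 2*C*(3 + C) (B(C) = (C + C)*(C + 3) = (2*C)*(3 + C) = 2*C*(3 + C))
-231*(-120) + B(20) = -231*(-120) + 2*20*(3 + 20) = 27720 + 2*20*23 = 27720 + 920 = 28640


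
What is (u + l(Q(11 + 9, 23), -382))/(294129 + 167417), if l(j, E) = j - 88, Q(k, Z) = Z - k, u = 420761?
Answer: 210338/230773 ≈ 0.91145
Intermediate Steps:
l(j, E) = -88 + j
(u + l(Q(11 + 9, 23), -382))/(294129 + 167417) = (420761 + (-88 + (23 - (11 + 9))))/(294129 + 167417) = (420761 + (-88 + (23 - 1*20)))/461546 = (420761 + (-88 + (23 - 20)))*(1/461546) = (420761 + (-88 + 3))*(1/461546) = (420761 - 85)*(1/461546) = 420676*(1/461546) = 210338/230773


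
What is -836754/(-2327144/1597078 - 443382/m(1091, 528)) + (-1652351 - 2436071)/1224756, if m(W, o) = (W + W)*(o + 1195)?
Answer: 59166714744076628167433/111372876433579770 ≈ 5.3125e+5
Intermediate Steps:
m(W, o) = 2*W*(1195 + o) (m(W, o) = (2*W)*(1195 + o) = 2*W*(1195 + o))
-836754/(-2327144/1597078 - 443382/m(1091, 528)) + (-1652351 - 2436071)/1224756 = -836754/(-2327144/1597078 - 443382*1/(2182*(1195 + 528))) + (-1652351 - 2436071)/1224756 = -836754/(-2327144*1/1597078 - 443382/(2*1091*1723)) - 4088422*1/1224756 = -836754/(-1163572/798539 - 443382/3759586) - 157247/47106 = -836754/(-1163572/798539 - 443382*1/3759586) - 157247/47106 = -836754/(-1163572/798539 - 221691/1879793) - 157247/47106 = -836754/(-2364303410045/1501088022427) - 157247/47106 = -836754*(-1501088022427/2364303410045) - 157247/47106 = 1256041407117881958/2364303410045 - 157247/47106 = 59166714744076628167433/111372876433579770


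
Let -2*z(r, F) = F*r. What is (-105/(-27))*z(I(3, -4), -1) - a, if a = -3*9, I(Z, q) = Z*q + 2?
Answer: 68/9 ≈ 7.5556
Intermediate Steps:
I(Z, q) = 2 + Z*q
a = -27
z(r, F) = -F*r/2
(-105/(-27))*z(I(3, -4), -1) - a = (-105/(-27))*(-1/2*(-1)*(2 + 3*(-4))) - 1*(-27) = (-105*(-1/27))*(-1/2*(-1)*(2 - 12)) + 27 = 35*(-1/2*(-1)*(-10))/9 + 27 = (35/9)*(-5) + 27 = -175/9 + 27 = 68/9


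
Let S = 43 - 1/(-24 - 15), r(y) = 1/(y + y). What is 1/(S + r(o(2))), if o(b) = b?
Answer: 156/6751 ≈ 0.023108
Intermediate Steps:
r(y) = 1/(2*y)
S = 1678/39 (S = 43 - 1/(-39) = 43 - 1/39*(-1) = 43 + 1/39 = 1678/39 ≈ 43.026)
1/(S + r(o(2))) = 1/(1678/39 + (1/2)/2) = 1/(1678/39 + (1/2)*(1/2)) = 1/(1678/39 + 1/4) = 1/(6751/156) = 156/6751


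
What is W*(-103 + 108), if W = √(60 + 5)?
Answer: 5*√65 ≈ 40.311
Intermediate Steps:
W = √65 ≈ 8.0623
W*(-103 + 108) = √65*(-103 + 108) = √65*5 = 5*√65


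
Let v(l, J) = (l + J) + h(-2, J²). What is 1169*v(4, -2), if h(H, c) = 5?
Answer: 8183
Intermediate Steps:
v(l, J) = 5 + J + l (v(l, J) = (l + J) + 5 = (J + l) + 5 = 5 + J + l)
1169*v(4, -2) = 1169*(5 - 2 + 4) = 1169*7 = 8183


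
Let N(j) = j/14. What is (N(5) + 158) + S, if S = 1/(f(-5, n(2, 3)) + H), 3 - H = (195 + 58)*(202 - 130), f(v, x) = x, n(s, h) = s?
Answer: 40373773/254954 ≈ 158.36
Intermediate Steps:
N(j) = j/14 (N(j) = j*(1/14) = j/14)
H = -18213 (H = 3 - (195 + 58)*(202 - 130) = 3 - 253*72 = 3 - 1*18216 = 3 - 18216 = -18213)
S = -1/18211 (S = 1/(2 - 18213) = 1/(-18211) = -1/18211 ≈ -5.4912e-5)
(N(5) + 158) + S = ((1/14)*5 + 158) - 1/18211 = (5/14 + 158) - 1/18211 = 2217/14 - 1/18211 = 40373773/254954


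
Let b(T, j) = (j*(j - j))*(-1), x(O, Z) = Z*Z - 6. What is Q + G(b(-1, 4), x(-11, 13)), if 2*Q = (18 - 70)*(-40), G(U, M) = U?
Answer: 1040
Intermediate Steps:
x(O, Z) = -6 + Z² (x(O, Z) = Z² - 6 = -6 + Z²)
b(T, j) = 0 (b(T, j) = (j*0)*(-1) = 0*(-1) = 0)
Q = 1040 (Q = ((18 - 70)*(-40))/2 = (-52*(-40))/2 = (½)*2080 = 1040)
Q + G(b(-1, 4), x(-11, 13)) = 1040 + 0 = 1040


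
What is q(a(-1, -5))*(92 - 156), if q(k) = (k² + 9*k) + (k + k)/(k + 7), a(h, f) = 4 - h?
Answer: -13600/3 ≈ -4533.3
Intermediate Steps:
q(k) = k² + 9*k + 2*k/(7 + k) (q(k) = (k² + 9*k) + (2*k)/(7 + k) = (k² + 9*k) + 2*k/(7 + k) = k² + 9*k + 2*k/(7 + k))
q(a(-1, -5))*(92 - 156) = ((4 - 1*(-1))*(65 + (4 - 1*(-1))² + 16*(4 - 1*(-1)))/(7 + (4 - 1*(-1))))*(92 - 156) = ((4 + 1)*(65 + (4 + 1)² + 16*(4 + 1))/(7 + (4 + 1)))*(-64) = (5*(65 + 5² + 16*5)/(7 + 5))*(-64) = (5*(65 + 25 + 80)/12)*(-64) = (5*(1/12)*170)*(-64) = (425/6)*(-64) = -13600/3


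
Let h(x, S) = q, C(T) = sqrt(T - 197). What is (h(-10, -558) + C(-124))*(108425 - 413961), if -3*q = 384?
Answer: 39108608 - 305536*I*sqrt(321) ≈ 3.9109e+7 - 5.4741e+6*I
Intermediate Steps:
C(T) = sqrt(-197 + T)
q = -128 (q = -1/3*384 = -128)
h(x, S) = -128
(h(-10, -558) + C(-124))*(108425 - 413961) = (-128 + sqrt(-197 - 124))*(108425 - 413961) = (-128 + sqrt(-321))*(-305536) = (-128 + I*sqrt(321))*(-305536) = 39108608 - 305536*I*sqrt(321)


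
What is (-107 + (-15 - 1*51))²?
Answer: 29929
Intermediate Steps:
(-107 + (-15 - 1*51))² = (-107 + (-15 - 51))² = (-107 - 66)² = (-173)² = 29929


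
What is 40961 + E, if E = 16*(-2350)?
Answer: 3361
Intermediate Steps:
E = -37600
40961 + E = 40961 - 37600 = 3361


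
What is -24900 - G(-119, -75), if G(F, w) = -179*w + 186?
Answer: -38511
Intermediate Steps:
G(F, w) = 186 - 179*w
-24900 - G(-119, -75) = -24900 - (186 - 179*(-75)) = -24900 - (186 + 13425) = -24900 - 1*13611 = -24900 - 13611 = -38511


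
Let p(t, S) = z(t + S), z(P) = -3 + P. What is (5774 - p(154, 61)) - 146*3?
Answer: 5124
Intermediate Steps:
p(t, S) = -3 + S + t (p(t, S) = -3 + (t + S) = -3 + (S + t) = -3 + S + t)
(5774 - p(154, 61)) - 146*3 = (5774 - (-3 + 61 + 154)) - 146*3 = (5774 - 1*212) - 438 = (5774 - 212) - 438 = 5562 - 438 = 5124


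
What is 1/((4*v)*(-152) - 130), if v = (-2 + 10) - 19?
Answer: 1/6558 ≈ 0.00015249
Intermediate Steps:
v = -11 (v = 8 - 19 = -11)
1/((4*v)*(-152) - 130) = 1/((4*(-11))*(-152) - 130) = 1/(-44*(-152) - 130) = 1/(6688 - 130) = 1/6558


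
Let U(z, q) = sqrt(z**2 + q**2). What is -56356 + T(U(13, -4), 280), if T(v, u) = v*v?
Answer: -56171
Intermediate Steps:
U(z, q) = sqrt(q**2 + z**2)
T(v, u) = v**2
-56356 + T(U(13, -4), 280) = -56356 + (sqrt((-4)**2 + 13**2))**2 = -56356 + (sqrt(16 + 169))**2 = -56356 + (sqrt(185))**2 = -56356 + 185 = -56171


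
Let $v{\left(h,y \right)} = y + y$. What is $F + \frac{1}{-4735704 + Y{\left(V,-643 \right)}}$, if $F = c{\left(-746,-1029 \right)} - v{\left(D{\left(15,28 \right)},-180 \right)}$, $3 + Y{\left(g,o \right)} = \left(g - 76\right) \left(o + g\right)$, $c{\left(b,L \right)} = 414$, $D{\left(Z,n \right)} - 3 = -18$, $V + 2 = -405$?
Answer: $\frac{3272903117}{4228557} \approx 774.0$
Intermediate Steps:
$V = -407$ ($V = -2 - 405 = -407$)
$D{\left(Z,n \right)} = -15$ ($D{\left(Z,n \right)} = 3 - 18 = -15$)
$v{\left(h,y \right)} = 2 y$
$Y{\left(g,o \right)} = -3 + \left(-76 + g\right) \left(g + o\right)$ ($Y{\left(g,o \right)} = -3 + \left(g - 76\right) \left(o + g\right) = -3 + \left(-76 + g\right) \left(g + o\right)$)
$F = 774$ ($F = 414 - 2 \left(-180\right) = 414 - -360 = 414 + 360 = 774$)
$F + \frac{1}{-4735704 + Y{\left(V,-643 \right)}} = 774 + \frac{1}{-4735704 - \left(-341498 - 165649\right)} = 774 + \frac{1}{-4735704 + \left(-3 + 165649 + 30932 + 48868 + 261701\right)} = 774 + \frac{1}{-4735704 + 507147} = 774 + \frac{1}{-4228557} = 774 - \frac{1}{4228557} = \frac{3272903117}{4228557}$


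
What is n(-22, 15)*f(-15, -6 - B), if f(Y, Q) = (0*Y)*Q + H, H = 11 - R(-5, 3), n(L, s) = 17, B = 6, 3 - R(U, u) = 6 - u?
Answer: 187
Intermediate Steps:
R(U, u) = -3 + u (R(U, u) = 3 - (6 - u) = 3 + (-6 + u) = -3 + u)
H = 11 (H = 11 - (-3 + 3) = 11 - 1*0 = 11 + 0 = 11)
f(Y, Q) = 11 (f(Y, Q) = (0*Y)*Q + 11 = 0*Q + 11 = 0 + 11 = 11)
n(-22, 15)*f(-15, -6 - B) = 17*11 = 187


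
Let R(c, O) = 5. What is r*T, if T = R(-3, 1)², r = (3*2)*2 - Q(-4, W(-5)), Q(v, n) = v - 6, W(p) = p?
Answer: 550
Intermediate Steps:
Q(v, n) = -6 + v
r = 22 (r = (3*2)*2 - (-6 - 4) = 6*2 - 1*(-10) = 12 + 10 = 22)
T = 25 (T = 5² = 25)
r*T = 22*25 = 550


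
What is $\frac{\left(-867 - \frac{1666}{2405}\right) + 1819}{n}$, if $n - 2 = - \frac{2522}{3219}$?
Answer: $\frac{99523389}{127270} \approx 781.99$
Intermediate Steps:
$n = \frac{3916}{3219}$ ($n = 2 - \frac{2522}{3219} = \frac{3916}{3219} \approx 1.2165$)
$\frac{\left(-867 - \frac{1666}{2405}\right) + 1819}{n} = \frac{\left(-867 - \frac{1666}{2405}\right) + 1819}{\frac{3916}{3219}} = \left(\left(-867 - \frac{1666}{2405}\right) + 1819\right) \frac{3219}{3916} = \left(- \frac{2086801}{2405} + 1819\right) \frac{3219}{3916} = \frac{2287894}{2405} \cdot \frac{3219}{3916} = \frac{99523389}{127270}$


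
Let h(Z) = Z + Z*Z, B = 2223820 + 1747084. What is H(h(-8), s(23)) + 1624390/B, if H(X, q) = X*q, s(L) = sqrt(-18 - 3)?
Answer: 812195/1985452 + 56*I*sqrt(21) ≈ 0.40907 + 256.62*I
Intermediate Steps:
B = 3970904
h(Z) = Z + Z**2
s(L) = I*sqrt(21) (s(L) = sqrt(-21) = I*sqrt(21))
H(h(-8), s(23)) + 1624390/B = (-8*(1 - 8))*(I*sqrt(21)) + 1624390/3970904 = (-8*(-7))*(I*sqrt(21)) + 1624390*(1/3970904) = 56*(I*sqrt(21)) + 812195/1985452 = 56*I*sqrt(21) + 812195/1985452 = 812195/1985452 + 56*I*sqrt(21)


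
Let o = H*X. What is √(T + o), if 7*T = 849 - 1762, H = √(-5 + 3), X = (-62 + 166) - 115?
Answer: √(-6391 - 539*I*√2)/7 ≈ 0.67987 - 11.441*I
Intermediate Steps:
X = -11 (X = 104 - 115 = -11)
H = I*√2 (H = √(-2) = I*√2 ≈ 1.4142*I)
T = -913/7 (T = (849 - 1762)/7 = (⅐)*(-913) = -913/7 ≈ -130.43)
o = -11*I*√2 (o = (I*√2)*(-11) = -11*I*√2 ≈ -15.556*I)
√(T + o) = √(-913/7 - 11*I*√2)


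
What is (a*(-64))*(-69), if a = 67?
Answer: 295872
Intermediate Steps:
(a*(-64))*(-69) = (67*(-64))*(-69) = -4288*(-69) = 295872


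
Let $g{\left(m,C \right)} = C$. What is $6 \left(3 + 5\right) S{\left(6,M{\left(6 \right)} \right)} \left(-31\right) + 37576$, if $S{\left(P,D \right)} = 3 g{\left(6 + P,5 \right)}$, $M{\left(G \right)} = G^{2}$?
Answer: $15256$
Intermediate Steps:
$S{\left(P,D \right)} = 15$ ($S{\left(P,D \right)} = 3 \cdot 5 = 15$)
$6 \left(3 + 5\right) S{\left(6,M{\left(6 \right)} \right)} \left(-31\right) + 37576 = 6 \left(3 + 5\right) 15 \left(-31\right) + 37576 = 6 \cdot 8 \cdot 15 \left(-31\right) + 37576 = 48 \cdot 15 \left(-31\right) + 37576 = 720 \left(-31\right) + 37576 = -22320 + 37576 = 15256$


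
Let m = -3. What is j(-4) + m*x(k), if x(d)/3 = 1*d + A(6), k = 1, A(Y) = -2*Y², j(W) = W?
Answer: 635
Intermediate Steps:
x(d) = -216 + 3*d (x(d) = 3*(1*d - 2*6²) = 3*(d - 2*36) = 3*(d - 72) = 3*(-72 + d) = -216 + 3*d)
j(-4) + m*x(k) = -4 - 3*(-216 + 3*1) = -4 - 3*(-216 + 3) = -4 - 3*(-213) = -4 + 639 = 635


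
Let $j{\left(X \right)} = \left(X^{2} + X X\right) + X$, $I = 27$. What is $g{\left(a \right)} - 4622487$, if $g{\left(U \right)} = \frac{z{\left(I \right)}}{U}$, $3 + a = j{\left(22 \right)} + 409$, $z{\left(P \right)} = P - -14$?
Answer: $- \frac{6452991811}{1396} \approx -4.6225 \cdot 10^{6}$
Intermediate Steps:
$z{\left(P \right)} = 14 + P$ ($z{\left(P \right)} = P + 14 = 14 + P$)
$j{\left(X \right)} = X + 2 X^{2}$ ($j{\left(X \right)} = \left(X^{2} + X^{2}\right) + X = 2 X^{2} + X = X + 2 X^{2}$)
$a = 1396$ ($a = -3 + \left(22 \left(1 + 2 \cdot 22\right) + 409\right) = -3 + \left(22 \left(1 + 44\right) + 409\right) = -3 + \left(22 \cdot 45 + 409\right) = -3 + \left(990 + 409\right) = -3 + 1399 = 1396$)
$g{\left(U \right)} = \frac{41}{U}$ ($g{\left(U \right)} = \frac{14 + 27}{U} = \frac{41}{U}$)
$g{\left(a \right)} - 4622487 = \frac{41}{1396} - 4622487 = - \frac{6452991811}{1396}$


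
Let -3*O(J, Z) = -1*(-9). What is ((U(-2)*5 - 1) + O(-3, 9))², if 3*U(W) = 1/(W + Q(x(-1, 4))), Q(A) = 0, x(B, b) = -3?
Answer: 841/36 ≈ 23.361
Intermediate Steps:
O(J, Z) = -3 (O(J, Z) = -(-1)*(-9)/3 = -⅓*9 = -3)
U(W) = 1/(3*W) (U(W) = 1/(3*(W + 0)) = 1/(3*W))
((U(-2)*5 - 1) + O(-3, 9))² = ((((⅓)/(-2))*5 - 1) - 3)² = ((((⅓)*(-½))*5 - 1) - 3)² = ((-⅙*5 - 1) - 3)² = ((-⅚ - 1) - 3)² = (-11/6 - 3)² = (-29/6)² = 841/36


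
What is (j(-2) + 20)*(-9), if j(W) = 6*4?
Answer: -396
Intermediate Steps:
j(W) = 24
(j(-2) + 20)*(-9) = (24 + 20)*(-9) = 44*(-9) = -396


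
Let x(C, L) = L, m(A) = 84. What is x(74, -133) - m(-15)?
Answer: -217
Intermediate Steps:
x(74, -133) - m(-15) = -133 - 1*84 = -133 - 84 = -217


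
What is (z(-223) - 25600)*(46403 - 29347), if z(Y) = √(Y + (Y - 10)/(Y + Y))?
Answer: -436633600 + 2686320*I*√446/223 ≈ -4.3663e+8 + 2.544e+5*I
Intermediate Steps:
z(Y) = √(Y + (-10 + Y)/(2*Y)) (z(Y) = √(Y + (-10 + Y)/((2*Y))) = √(Y + (-10 + Y)*(1/(2*Y))) = √(Y + (-10 + Y)/(2*Y)))
(z(-223) - 25600)*(46403 - 29347) = (√(2 - 20/(-223) + 4*(-223))/2 - 25600)*(46403 - 29347) = (√(2 - 20*(-1/223) - 892)/2 - 25600)*17056 = (√(2 + 20/223 - 892)/2 - 25600)*17056 = (√(-198450/223)/2 - 25600)*17056 = ((315*I*√446/223)/2 - 25600)*17056 = (315*I*√446/446 - 25600)*17056 = (-25600 + 315*I*√446/446)*17056 = -436633600 + 2686320*I*√446/223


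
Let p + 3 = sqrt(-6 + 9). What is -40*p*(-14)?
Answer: -1680 + 560*sqrt(3) ≈ -710.05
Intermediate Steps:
p = -3 + sqrt(3) (p = -3 + sqrt(-6 + 9) = -3 + sqrt(3) ≈ -1.2680)
-40*p*(-14) = -40*(-3 + sqrt(3))*(-14) = (120 - 40*sqrt(3))*(-14) = -1680 + 560*sqrt(3)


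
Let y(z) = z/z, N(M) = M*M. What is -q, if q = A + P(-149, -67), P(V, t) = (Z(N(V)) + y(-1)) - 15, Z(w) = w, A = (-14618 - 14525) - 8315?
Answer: 15271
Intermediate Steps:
A = -37458 (A = -29143 - 8315 = -37458)
N(M) = M²
y(z) = 1
P(V, t) = -14 + V² (P(V, t) = (V² + 1) - 15 = (1 + V²) - 15 = -14 + V²)
q = -15271 (q = -37458 + (-14 + (-149)²) = -37458 + (-14 + 22201) = -37458 + 22187 = -15271)
-q = -1*(-15271) = 15271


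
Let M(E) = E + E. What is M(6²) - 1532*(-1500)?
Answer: 2298072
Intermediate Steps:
M(E) = 2*E
M(6²) - 1532*(-1500) = 2*6² - 1532*(-1500) = 2*36 + 2298000 = 72 + 2298000 = 2298072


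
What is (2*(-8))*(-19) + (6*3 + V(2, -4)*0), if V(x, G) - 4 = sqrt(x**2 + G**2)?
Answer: 322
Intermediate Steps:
V(x, G) = 4 + sqrt(G**2 + x**2) (V(x, G) = 4 + sqrt(x**2 + G**2) = 4 + sqrt(G**2 + x**2))
(2*(-8))*(-19) + (6*3 + V(2, -4)*0) = (2*(-8))*(-19) + (6*3 + (4 + sqrt((-4)**2 + 2**2))*0) = -16*(-19) + (18 + (4 + sqrt(16 + 4))*0) = 304 + (18 + (4 + sqrt(20))*0) = 304 + (18 + (4 + 2*sqrt(5))*0) = 304 + (18 + 0) = 304 + 18 = 322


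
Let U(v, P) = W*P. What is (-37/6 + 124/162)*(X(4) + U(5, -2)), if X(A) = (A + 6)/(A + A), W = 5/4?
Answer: 4375/648 ≈ 6.7515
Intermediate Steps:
W = 5/4 (W = 5*(1/4) = 5/4 ≈ 1.2500)
U(v, P) = 5*P/4
X(A) = (6 + A)/(2*A) (X(A) = (6 + A)/((2*A)) = (6 + A)*(1/(2*A)) = (6 + A)/(2*A))
(-37/6 + 124/162)*(X(4) + U(5, -2)) = (-37/6 + 124/162)*((1/2)*(6 + 4)/4 + (5/4)*(-2)) = (-37*1/6 + 124*(1/162))*((1/2)*(1/4)*10 - 5/2) = (-37/6 + 62/81)*(5/4 - 5/2) = -875/162*(-5/4) = 4375/648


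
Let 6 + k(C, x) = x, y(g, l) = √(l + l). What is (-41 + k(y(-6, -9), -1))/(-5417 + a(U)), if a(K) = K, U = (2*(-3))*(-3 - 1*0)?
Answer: 48/5399 ≈ 0.0088905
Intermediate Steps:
y(g, l) = √2*√l (y(g, l) = √(2*l) = √2*√l)
U = 18 (U = -6*(-3 + 0) = -6*(-3) = 18)
k(C, x) = -6 + x
(-41 + k(y(-6, -9), -1))/(-5417 + a(U)) = (-41 + (-6 - 1))/(-5417 + 18) = (-41 - 7)/(-5399) = -48*(-1/5399) = 48/5399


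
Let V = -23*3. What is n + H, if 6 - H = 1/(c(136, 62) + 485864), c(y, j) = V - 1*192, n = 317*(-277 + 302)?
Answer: 3851317392/485603 ≈ 7931.0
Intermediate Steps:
V = -69
n = 7925 (n = 317*25 = 7925)
c(y, j) = -261 (c(y, j) = -69 - 1*192 = -69 - 192 = -261)
H = 2913617/485603 (H = 6 - 1/(-261 + 485864) = 6 - 1/485603 = 2913617/485603 ≈ 6.0000)
n + H = 7925 + 2913617/485603 = 3851317392/485603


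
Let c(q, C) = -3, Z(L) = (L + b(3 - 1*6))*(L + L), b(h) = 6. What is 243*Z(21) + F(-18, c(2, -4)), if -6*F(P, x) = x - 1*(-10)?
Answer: 1653365/6 ≈ 2.7556e+5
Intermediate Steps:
Z(L) = 2*L*(6 + L) (Z(L) = (L + 6)*(L + L) = (6 + L)*(2*L) = 2*L*(6 + L))
F(P, x) = -5/3 - x/6 (F(P, x) = -(x - 1*(-10))/6 = -(x + 10)/6 = -(10 + x)/6 = -5/3 - x/6)
243*Z(21) + F(-18, c(2, -4)) = 243*(2*21*(6 + 21)) + (-5/3 - ⅙*(-3)) = 243*(2*21*27) + (-5/3 + ½) = 243*1134 - 7/6 = 275562 - 7/6 = 1653365/6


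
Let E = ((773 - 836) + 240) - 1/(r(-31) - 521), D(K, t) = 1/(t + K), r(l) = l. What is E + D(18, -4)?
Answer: 684211/3864 ≈ 177.07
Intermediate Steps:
D(K, t) = 1/(K + t)
E = 97705/552 (E = ((773 - 836) + 240) - 1/(-31 - 521) = (-63 + 240) - 1/(-552) = 177 - 1*(-1/552) = 177 + 1/552 = 97705/552 ≈ 177.00)
E + D(18, -4) = 97705/552 + 1/(18 - 4) = 97705/552 + 1/14 = 684211/3864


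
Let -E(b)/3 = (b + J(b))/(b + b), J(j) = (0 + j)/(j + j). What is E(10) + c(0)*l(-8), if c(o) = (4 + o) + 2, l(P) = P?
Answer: -1983/40 ≈ -49.575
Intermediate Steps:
J(j) = 1/2 (J(j) = j/((2*j)) = j*(1/(2*j)) = 1/2)
c(o) = 6 + o
E(b) = -3*(1/2 + b)/(2*b) (E(b) = -3*(b + 1/2)/(b + b) = -3*(1/2 + b)/(2*b))
E(10) + c(0)*l(-8) = (3/4)*(-1 - 2*10)/10 + (6 + 0)*(-8) = (3/4)*(1/10)*(-1 - 20) + 6*(-8) = (3/4)*(1/10)*(-21) - 48 = -63/40 - 48 = -1983/40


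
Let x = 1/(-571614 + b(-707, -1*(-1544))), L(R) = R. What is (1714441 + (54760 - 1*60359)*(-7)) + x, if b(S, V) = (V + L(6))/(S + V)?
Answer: 27064759440725/15433528 ≈ 1.7536e+6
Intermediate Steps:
b(S, V) = (6 + V)/(S + V) (b(S, V) = (V + 6)/(S + V) = (6 + V)/(S + V))
x = -27/15433528 (x = 1/(-571614 + (6 - 1*(-1544))/(-707 - 1*(-1544))) = 1/(-571614 + (6 + 1544)/(-707 + 1544)) = 1/(-571614 + 1550/837) = 1/(-571614 + (1/837)*1550) = 1/(-571614 + 50/27) = 1/(-15433528/27) = -27/15433528 ≈ -1.7494e-6)
(1714441 + (54760 - 1*60359)*(-7)) + x = (1714441 + (54760 - 1*60359)*(-7)) - 27/15433528 = (1714441 + (54760 - 60359)*(-7)) - 27/15433528 = (1714441 - 5599*(-7)) - 27/15433528 = (1714441 + 39193) - 27/15433528 = 1753634 - 27/15433528 = 27064759440725/15433528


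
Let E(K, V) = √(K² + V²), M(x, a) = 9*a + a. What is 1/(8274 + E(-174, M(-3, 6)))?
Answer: 1379/11404200 - √941/11404200 ≈ 0.00011823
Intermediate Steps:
M(x, a) = 10*a
1/(8274 + E(-174, M(-3, 6))) = 1/(8274 + √((-174)² + (10*6)²)) = 1/(8274 + √(30276 + 60²)) = 1/(8274 + √(30276 + 3600)) = 1/(8274 + √33876) = 1/(8274 + 6*√941)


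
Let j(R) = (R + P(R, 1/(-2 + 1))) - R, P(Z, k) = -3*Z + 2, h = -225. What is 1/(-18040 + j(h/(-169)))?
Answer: -169/3049097 ≈ -5.5426e-5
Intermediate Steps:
P(Z, k) = 2 - 3*Z
j(R) = 2 - 3*R (j(R) = (R + (2 - 3*R)) - R = (2 - 2*R) - R = 2 - 3*R)
1/(-18040 + j(h/(-169))) = 1/(-18040 + (2 - (-675)/(-169))) = 1/(-18040 + (2 - (-675)*(-1)/169)) = 1/(-18040 + (2 - 3*225/169)) = 1/(-18040 + (2 - 675/169)) = 1/(-18040 - 337/169) = 1/(-3049097/169) = -169/3049097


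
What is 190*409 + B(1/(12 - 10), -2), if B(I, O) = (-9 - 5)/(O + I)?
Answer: 233158/3 ≈ 77719.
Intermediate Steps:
B(I, O) = -14/(I + O)
190*409 + B(1/(12 - 10), -2) = 190*409 - 14/(1/(12 - 10) - 2) = 77710 - 14/(1/2 - 2) = 77710 - 14/(½ - 2) = 77710 - 14/(-3/2) = 77710 - 14*(-⅔) = 77710 + 28/3 = 233158/3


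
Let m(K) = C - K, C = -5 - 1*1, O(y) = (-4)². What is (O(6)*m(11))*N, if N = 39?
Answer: -10608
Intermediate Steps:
O(y) = 16
C = -6 (C = -5 - 1 = -6)
m(K) = -6 - K
(O(6)*m(11))*N = (16*(-6 - 1*11))*39 = (16*(-6 - 11))*39 = (16*(-17))*39 = -272*39 = -10608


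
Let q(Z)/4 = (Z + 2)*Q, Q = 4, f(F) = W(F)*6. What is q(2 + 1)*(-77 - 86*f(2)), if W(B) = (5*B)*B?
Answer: -831760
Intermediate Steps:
W(B) = 5*B**2
f(F) = 30*F**2 (f(F) = (5*F**2)*6 = 30*F**2)
q(Z) = 32 + 16*Z (q(Z) = 4*((Z + 2)*4) = 4*((2 + Z)*4) = 4*(8 + 4*Z) = 32 + 16*Z)
q(2 + 1)*(-77 - 86*f(2)) = (32 + 16*(2 + 1))*(-77 - 2580*2**2) = (32 + 16*3)*(-77 - 2580*4) = (32 + 48)*(-77 - 86*120) = 80*(-77 - 10320) = 80*(-10397) = -831760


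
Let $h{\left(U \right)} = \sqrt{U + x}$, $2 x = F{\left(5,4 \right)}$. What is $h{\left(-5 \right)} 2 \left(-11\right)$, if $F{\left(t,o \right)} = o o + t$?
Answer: $- 11 \sqrt{22} \approx -51.595$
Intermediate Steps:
$F{\left(t,o \right)} = t + o^{2}$ ($F{\left(t,o \right)} = o^{2} + t = t + o^{2}$)
$x = \frac{21}{2}$ ($x = \frac{5 + 4^{2}}{2} = \frac{5 + 16}{2} = \frac{1}{2} \cdot 21 = \frac{21}{2} \approx 10.5$)
$h{\left(U \right)} = \sqrt{\frac{21}{2} + U}$ ($h{\left(U \right)} = \sqrt{U + \frac{21}{2}} = \sqrt{\frac{21}{2} + U}$)
$h{\left(-5 \right)} 2 \left(-11\right) = \frac{\sqrt{42 + 4 \left(-5\right)}}{2} \cdot 2 \left(-11\right) = \frac{\sqrt{42 - 20}}{2} \cdot 2 \left(-11\right) = \frac{\sqrt{22}}{2} \cdot 2 \left(-11\right) = \sqrt{22} \left(-11\right) = - 11 \sqrt{22}$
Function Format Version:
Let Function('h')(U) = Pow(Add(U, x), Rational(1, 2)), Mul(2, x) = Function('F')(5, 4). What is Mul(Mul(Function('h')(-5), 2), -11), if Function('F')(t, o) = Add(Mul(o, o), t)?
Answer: Mul(-11, Pow(22, Rational(1, 2))) ≈ -51.595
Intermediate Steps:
Function('F')(t, o) = Add(t, Pow(o, 2)) (Function('F')(t, o) = Add(Pow(o, 2), t) = Add(t, Pow(o, 2)))
x = Rational(21, 2) (x = Mul(Rational(1, 2), Add(5, Pow(4, 2))) = Mul(Rational(1, 2), Add(5, 16)) = Mul(Rational(1, 2), 21) = Rational(21, 2) ≈ 10.500)
Function('h')(U) = Pow(Add(Rational(21, 2), U), Rational(1, 2)) (Function('h')(U) = Pow(Add(U, Rational(21, 2)), Rational(1, 2)) = Pow(Add(Rational(21, 2), U), Rational(1, 2)))
Mul(Mul(Function('h')(-5), 2), -11) = Mul(Mul(Mul(Rational(1, 2), Pow(Add(42, Mul(4, -5)), Rational(1, 2))), 2), -11) = Mul(Mul(Mul(Rational(1, 2), Pow(Add(42, -20), Rational(1, 2))), 2), -11) = Mul(Mul(Mul(Rational(1, 2), Pow(22, Rational(1, 2))), 2), -11) = Mul(Pow(22, Rational(1, 2)), -11) = Mul(-11, Pow(22, Rational(1, 2)))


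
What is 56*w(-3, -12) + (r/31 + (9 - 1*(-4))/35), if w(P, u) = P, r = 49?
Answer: -180162/1085 ≈ -166.05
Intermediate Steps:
56*w(-3, -12) + (r/31 + (9 - 1*(-4))/35) = 56*(-3) + (49/31 + (9 - 1*(-4))/35) = -168 + (49*(1/31) + (9 + 4)*(1/35)) = -168 + (49/31 + 13*(1/35)) = -168 + (49/31 + 13/35) = -168 + 2118/1085 = -180162/1085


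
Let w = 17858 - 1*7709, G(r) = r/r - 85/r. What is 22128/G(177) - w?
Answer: 745737/23 ≈ 32423.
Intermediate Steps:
G(r) = 1 - 85/r
w = 10149 (w = 17858 - 7709 = 10149)
22128/G(177) - w = 22128/(((-85 + 177)/177)) - 1*10149 = 22128/(((1/177)*92)) - 10149 = 22128/(92/177) - 10149 = 22128*(177/92) - 10149 = 979164/23 - 10149 = 745737/23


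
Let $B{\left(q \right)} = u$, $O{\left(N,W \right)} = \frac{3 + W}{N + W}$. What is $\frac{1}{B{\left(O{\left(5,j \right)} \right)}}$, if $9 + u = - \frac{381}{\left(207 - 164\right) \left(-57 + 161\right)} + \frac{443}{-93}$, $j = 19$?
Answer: $- \frac{415896}{5759593} \approx -0.072209$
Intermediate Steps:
$u = - \frac{5759593}{415896}$ ($u = -9 - \left(\frac{443}{93} + 381 \frac{1}{\left(-57 + 161\right) \left(207 - 164\right)}\right) = -9 - \left(\frac{443}{93} + \frac{381}{43 \cdot 104}\right) = -9 - \left(\frac{443}{93} + \frac{381}{4472}\right) = -9 - \frac{2016529}{415896} = - \frac{5759593}{415896} \approx -13.849$)
$O{\left(N,W \right)} = \frac{3 + W}{N + W}$
$B{\left(q \right)} = - \frac{5759593}{415896}$
$\frac{1}{B{\left(O{\left(5,j \right)} \right)}} = \frac{1}{- \frac{5759593}{415896}} = - \frac{415896}{5759593}$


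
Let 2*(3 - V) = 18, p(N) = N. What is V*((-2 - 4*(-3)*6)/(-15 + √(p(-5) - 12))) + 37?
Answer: 7627/121 + 210*I*√17/121 ≈ 63.033 + 7.1558*I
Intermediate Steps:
V = -6 (V = 3 - ½*18 = 3 - 9 = -6)
V*((-2 - 4*(-3)*6)/(-15 + √(p(-5) - 12))) + 37 = -6*(-2 - 4*(-3)*6)/(-15 + √(-5 - 12)) + 37 = -6*(-2 + 12*6)/(-15 + √(-17)) + 37 = -6*(-2 + 72)/(-15 + I*√17) + 37 = -420/(-15 + I*√17) + 37 = 37 - 420/(-15 + I*√17)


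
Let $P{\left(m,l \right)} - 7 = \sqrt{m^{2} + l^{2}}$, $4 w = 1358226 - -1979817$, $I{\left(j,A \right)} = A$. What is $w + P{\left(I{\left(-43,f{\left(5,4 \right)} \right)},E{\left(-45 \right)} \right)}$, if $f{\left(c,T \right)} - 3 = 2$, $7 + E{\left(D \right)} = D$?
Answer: $\frac{3338071}{4} + \sqrt{2729} \approx 8.3457 \cdot 10^{5}$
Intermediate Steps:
$E{\left(D \right)} = -7 + D$
$f{\left(c,T \right)} = 5$ ($f{\left(c,T \right)} = 3 + 2 = 5$)
$w = \frac{3338043}{4}$ ($w = \frac{1358226 - -1979817}{4} = \frac{1358226 + 1979817}{4} = \frac{1}{4} \cdot 3338043 = \frac{3338043}{4} \approx 8.3451 \cdot 10^{5}$)
$P{\left(m,l \right)} = 7 + \sqrt{l^{2} + m^{2}}$ ($P{\left(m,l \right)} = 7 + \sqrt{m^{2} + l^{2}} = 7 + \sqrt{l^{2} + m^{2}}$)
$w + P{\left(I{\left(-43,f{\left(5,4 \right)} \right)},E{\left(-45 \right)} \right)} = \frac{3338043}{4} + \left(7 + \sqrt{\left(-7 - 45\right)^{2} + 5^{2}}\right) = \frac{3338043}{4} + \left(7 + \sqrt{\left(-52\right)^{2} + 25}\right) = \frac{3338043}{4} + \left(7 + \sqrt{2704 + 25}\right) = \frac{3338043}{4} + \left(7 + \sqrt{2729}\right) = \frac{3338071}{4} + \sqrt{2729}$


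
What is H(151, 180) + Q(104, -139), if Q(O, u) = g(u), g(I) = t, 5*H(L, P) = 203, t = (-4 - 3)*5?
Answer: 28/5 ≈ 5.6000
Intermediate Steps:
t = -35 (t = -7*5 = -35)
H(L, P) = 203/5 (H(L, P) = (⅕)*203 = 203/5)
g(I) = -35
Q(O, u) = -35
H(151, 180) + Q(104, -139) = 203/5 - 35 = 28/5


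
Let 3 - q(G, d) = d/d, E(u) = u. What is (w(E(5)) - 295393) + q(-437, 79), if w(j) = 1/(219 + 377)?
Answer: -176053035/596 ≈ -2.9539e+5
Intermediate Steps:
w(j) = 1/596
q(G, d) = 2 (q(G, d) = 3 - d/d = 3 - 1*1 = 3 - 1 = 2)
(w(E(5)) - 295393) + q(-437, 79) = (1/596 - 295393) + 2 = -176054227/596 + 2 = -176053035/596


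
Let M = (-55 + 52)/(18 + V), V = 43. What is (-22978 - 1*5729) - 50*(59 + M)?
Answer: -1930927/61 ≈ -31655.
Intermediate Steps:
M = -3/61 (M = (-55 + 52)/(18 + 43) = -3/61 ≈ -0.049180)
(-22978 - 1*5729) - 50*(59 + M) = (-22978 - 1*5729) - 50*(59 - 3/61) = (-22978 - 5729) - 50*3596/61 = -28707 - 1*179800/61 = -28707 - 179800/61 = -1930927/61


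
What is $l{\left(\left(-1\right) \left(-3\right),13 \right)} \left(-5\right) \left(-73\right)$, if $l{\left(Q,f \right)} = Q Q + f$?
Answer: $8030$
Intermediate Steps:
$l{\left(Q,f \right)} = f + Q^{2}$ ($l{\left(Q,f \right)} = Q^{2} + f = f + Q^{2}$)
$l{\left(\left(-1\right) \left(-3\right),13 \right)} \left(-5\right) \left(-73\right) = \left(13 + \left(\left(-1\right) \left(-3\right)\right)^{2}\right) \left(-5\right) \left(-73\right) = \left(13 + 3^{2}\right) \left(-5\right) \left(-73\right) = \left(13 + 9\right) \left(-5\right) \left(-73\right) = 22 \left(-5\right) \left(-73\right) = \left(-110\right) \left(-73\right) = 8030$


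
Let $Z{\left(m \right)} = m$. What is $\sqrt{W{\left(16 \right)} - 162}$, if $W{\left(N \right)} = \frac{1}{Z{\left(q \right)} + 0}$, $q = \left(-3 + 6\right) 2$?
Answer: $\frac{i \sqrt{5826}}{6} \approx 12.721 i$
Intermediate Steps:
$q = 6$ ($q = 3 \cdot 2 = 6$)
$W{\left(N \right)} = \frac{1}{6}$ ($W{\left(N \right)} = \frac{1}{6 + 0} = \frac{1}{6}$)
$\sqrt{W{\left(16 \right)} - 162} = \sqrt{\frac{1}{6} - 162} = \sqrt{- \frac{971}{6}} = \frac{i \sqrt{5826}}{6}$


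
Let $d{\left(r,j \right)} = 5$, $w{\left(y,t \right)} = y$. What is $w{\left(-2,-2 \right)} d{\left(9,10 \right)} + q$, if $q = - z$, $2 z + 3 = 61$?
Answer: $-39$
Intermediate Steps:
$z = 29$ ($z = - \frac{3}{2} + \frac{1}{2} \cdot 61 = - \frac{3}{2} + \frac{61}{2} = 29$)
$q = -29$ ($q = \left(-1\right) 29 = -29$)
$w{\left(-2,-2 \right)} d{\left(9,10 \right)} + q = \left(-2\right) 5 - 29 = -10 - 29 = -39$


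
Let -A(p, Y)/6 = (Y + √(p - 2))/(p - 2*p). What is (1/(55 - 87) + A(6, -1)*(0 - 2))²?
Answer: 4225/1024 ≈ 4.1260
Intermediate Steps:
A(p, Y) = 6*(Y + √(-2 + p))/p (A(p, Y) = -6*(Y + √(p - 2))/(p - 2*p) = -6*(Y + √(-2 + p))/((-p)) = -6*(Y + √(-2 + p))*(-1/p) = -(-6)*(Y + √(-2 + p))/p = 6*(Y + √(-2 + p))/p)
(1/(55 - 87) + A(6, -1)*(0 - 2))² = (1/(55 - 87) + (6*(-1 + √(-2 + 6))/6)*(0 - 2))² = (1/(-32) + (6*(⅙)*(-1 + √4))*(-2))² = (-1/32 + (6*(⅙)*(-1 + 2))*(-2))² = (-1/32 + (6*(⅙)*1)*(-2))² = (-1/32 + 1*(-2))² = (-1/32 - 2)² = (-65/32)² = 4225/1024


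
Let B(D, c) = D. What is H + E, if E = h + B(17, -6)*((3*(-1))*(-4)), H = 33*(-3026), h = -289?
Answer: -99943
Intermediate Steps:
H = -99858
E = -85 (E = -289 + 17*((3*(-1))*(-4)) = -289 + 17*(-3*(-4)) = -289 + 17*12 = -289 + 204 = -85)
H + E = -99858 - 85 = -99943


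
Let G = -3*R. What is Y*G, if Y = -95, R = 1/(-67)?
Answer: -285/67 ≈ -4.2537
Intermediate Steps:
R = -1/67 ≈ -0.014925
G = 3/67 (G = -3*(-1/67) = 3/67 ≈ 0.044776)
Y*G = -95*3/67 = -285/67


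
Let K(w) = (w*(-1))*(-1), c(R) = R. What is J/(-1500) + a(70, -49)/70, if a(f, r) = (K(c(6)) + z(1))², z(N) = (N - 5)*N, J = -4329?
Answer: 10301/3500 ≈ 2.9431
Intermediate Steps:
z(N) = N*(-5 + N) (z(N) = (-5 + N)*N = N*(-5 + N))
K(w) = w (K(w) = -w*(-1) = w)
a(f, r) = 4 (a(f, r) = (6 + 1*(-5 + 1))² = (6 + 1*(-4))² = (6 - 4)² = 2² = 4)
J/(-1500) + a(70, -49)/70 = -4329/(-1500) + 4/70 = -4329*(-1/1500) + 4*(1/70) = 1443/500 + 2/35 = 10301/3500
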